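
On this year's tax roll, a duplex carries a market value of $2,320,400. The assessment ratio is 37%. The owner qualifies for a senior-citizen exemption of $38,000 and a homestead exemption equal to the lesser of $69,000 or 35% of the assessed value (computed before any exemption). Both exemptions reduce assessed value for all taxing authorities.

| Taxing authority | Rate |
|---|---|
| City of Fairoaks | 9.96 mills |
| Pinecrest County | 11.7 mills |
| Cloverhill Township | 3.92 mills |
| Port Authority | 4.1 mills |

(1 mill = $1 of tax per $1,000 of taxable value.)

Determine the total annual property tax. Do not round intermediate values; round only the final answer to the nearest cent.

$22,305.94

Assessed value = $2,320,400 × 0.37 = $858,548
Homestead exemption = min($69,000, 35% × $858,548) = min($69,000, $300,491.8) = $69,000 (dollar cap binds)
Taxable value = $858,548 − $38,000 − $69,000 = $751,548
City of Fairoaks: $751,548 × 0.00996 = $7,485.41808
Pinecrest County: $751,548 × 0.0117 = $8,793.1116
Cloverhill Township: $751,548 × 0.00392 = $2,946.06816
Port Authority: $751,548 × 0.0041 = $3,081.3468
Total = $22,305.94464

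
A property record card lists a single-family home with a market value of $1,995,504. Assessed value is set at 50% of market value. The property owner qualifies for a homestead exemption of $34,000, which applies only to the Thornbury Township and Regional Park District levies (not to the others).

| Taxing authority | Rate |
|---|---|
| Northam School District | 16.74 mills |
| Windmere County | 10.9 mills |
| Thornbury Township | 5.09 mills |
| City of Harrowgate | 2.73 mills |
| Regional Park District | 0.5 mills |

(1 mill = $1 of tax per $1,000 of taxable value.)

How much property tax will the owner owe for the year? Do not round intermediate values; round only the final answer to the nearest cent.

Assessed value = $1,995,504 × 0.5 = $997,752
Northam School District: $997,752 × 0.01674 = $16,702.36848
Windmere County: $997,752 × 0.0109 = $10,875.4968
Thornbury Township: ($997,752 − $34,000) × 0.00509 = $963,752 × 0.00509 = $4,905.49768
City of Harrowgate: $997,752 × 0.00273 = $2,723.86296
Regional Park District: ($997,752 − $34,000) × 0.0005 = $963,752 × 0.0005 = $481.876
Total = $35,689.10192

$35,689.10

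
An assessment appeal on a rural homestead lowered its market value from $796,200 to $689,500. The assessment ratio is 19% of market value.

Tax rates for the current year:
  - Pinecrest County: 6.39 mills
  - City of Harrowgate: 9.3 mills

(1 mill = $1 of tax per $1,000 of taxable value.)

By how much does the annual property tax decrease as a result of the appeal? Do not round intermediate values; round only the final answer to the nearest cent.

$318.08

Old assessed value = $796,200 × 0.19 = $151,278
New assessed value = $689,500 × 0.19 = $131,005
Combined rate = 0.00639 + 0.0093 = 0.01569
Old tax = $151,278 × 0.01569 = $2,373.55182
New tax = $131,005 × 0.01569 = $2,055.46845
Reduction = $2,373.55182 − $2,055.46845 = $318.08337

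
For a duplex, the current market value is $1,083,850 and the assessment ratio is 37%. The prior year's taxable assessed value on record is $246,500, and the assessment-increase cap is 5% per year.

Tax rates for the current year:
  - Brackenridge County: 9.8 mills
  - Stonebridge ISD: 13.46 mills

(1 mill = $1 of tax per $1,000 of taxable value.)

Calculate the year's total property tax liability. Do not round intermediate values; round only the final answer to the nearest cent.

$6,020.27

Uncapped assessed value = $1,083,850 × 0.37 = $401,024.5
Cap limit = $246,500 × 1.05 = $258,825
Taxable assessed value = min($401,024.5, $258,825) = $258,825 (cap binds)
Brackenridge County: $258,825 × 0.0098 = $2,536.485
Stonebridge ISD: $258,825 × 0.01346 = $3,483.7845
Total = $6,020.2695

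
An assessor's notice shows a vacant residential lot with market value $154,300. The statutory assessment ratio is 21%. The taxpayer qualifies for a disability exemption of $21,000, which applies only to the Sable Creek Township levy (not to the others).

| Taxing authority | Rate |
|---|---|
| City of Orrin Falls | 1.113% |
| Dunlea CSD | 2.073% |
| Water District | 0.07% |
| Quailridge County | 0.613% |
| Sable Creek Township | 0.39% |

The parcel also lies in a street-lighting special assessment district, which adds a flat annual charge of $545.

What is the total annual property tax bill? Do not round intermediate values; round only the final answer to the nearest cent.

$1,843.14

Assessed value = $154,300 × 0.21 = $32,403
City of Orrin Falls: $32,403 × 0.01113 = $360.64539
Dunlea CSD: $32,403 × 0.02073 = $671.71419
Water District: $32,403 × 0.0007 = $22.6821
Quailridge County: $32,403 × 0.00613 = $198.63039
Sable Creek Township: ($32,403 − $21,000) × 0.0039 = $11,403 × 0.0039 = $44.4717
Levies subtotal = $1,298.14377
Total = $1,298.14377 + $545 = $1,843.14377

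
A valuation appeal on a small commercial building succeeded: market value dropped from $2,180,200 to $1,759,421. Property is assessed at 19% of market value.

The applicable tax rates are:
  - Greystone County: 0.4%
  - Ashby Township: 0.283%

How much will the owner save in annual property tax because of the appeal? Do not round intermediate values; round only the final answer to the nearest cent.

$546.04

Old assessed value = $2,180,200 × 0.19 = $414,238
New assessed value = $1,759,421 × 0.19 = $334,289.99
Combined rate = 0.004 + 0.00283 = 0.00683
Old tax = $414,238 × 0.00683 = $2,829.24554
New tax = $334,289.99 × 0.00683 = $2,283.2006317
Reduction = $2,829.24554 − $2,283.2006317 = $546.0449083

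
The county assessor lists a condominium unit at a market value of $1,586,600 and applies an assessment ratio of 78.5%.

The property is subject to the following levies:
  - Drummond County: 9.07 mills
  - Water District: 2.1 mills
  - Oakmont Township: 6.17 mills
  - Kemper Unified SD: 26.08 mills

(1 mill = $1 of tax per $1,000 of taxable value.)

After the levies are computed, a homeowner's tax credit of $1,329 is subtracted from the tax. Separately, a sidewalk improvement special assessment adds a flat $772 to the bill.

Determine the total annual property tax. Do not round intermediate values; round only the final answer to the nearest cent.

$53,521.79

Assessed value = $1,586,600 × 0.785 = $1,245,481
Drummond County: $1,245,481 × 0.00907 = $11,296.51267
Water District: $1,245,481 × 0.0021 = $2,615.5101
Oakmont Township: $1,245,481 × 0.00617 = $7,684.61777
Kemper Unified SD: $1,245,481 × 0.02608 = $32,482.14448
Levies subtotal = $54,078.78502
After credit = $54,078.78502 − $1,329 = $52,749.78502
Total = $52,749.78502 + $772 = $53,521.78502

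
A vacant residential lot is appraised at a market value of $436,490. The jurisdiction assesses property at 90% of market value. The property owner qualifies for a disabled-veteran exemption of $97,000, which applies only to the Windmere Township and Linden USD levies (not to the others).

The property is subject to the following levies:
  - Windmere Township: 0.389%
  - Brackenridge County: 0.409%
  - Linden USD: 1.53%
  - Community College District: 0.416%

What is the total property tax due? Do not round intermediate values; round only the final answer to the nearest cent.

$8,918.13

Assessed value = $436,490 × 0.9 = $392,841
Windmere Township: ($392,841 − $97,000) × 0.00389 = $295,841 × 0.00389 = $1,150.82149
Brackenridge County: $392,841 × 0.00409 = $1,606.71969
Linden USD: ($392,841 − $97,000) × 0.0153 = $295,841 × 0.0153 = $4,526.3673
Community College District: $392,841 × 0.00416 = $1,634.21856
Total = $8,918.12704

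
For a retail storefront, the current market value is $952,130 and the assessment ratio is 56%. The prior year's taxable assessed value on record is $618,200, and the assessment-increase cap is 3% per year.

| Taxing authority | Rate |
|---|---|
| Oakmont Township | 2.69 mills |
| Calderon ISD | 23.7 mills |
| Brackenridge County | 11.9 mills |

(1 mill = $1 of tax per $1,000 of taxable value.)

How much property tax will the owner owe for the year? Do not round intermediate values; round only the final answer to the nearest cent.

Uncapped assessed value = $952,130 × 0.56 = $533,192.8
Cap limit = $618,200 × 1.03 = $636,746
Taxable assessed value = min($533,192.8, $636,746) = $533,192.8 (cap does not bind)
Oakmont Township: $533,192.8 × 0.00269 = $1,434.288632
Calderon ISD: $533,192.8 × 0.0237 = $12,636.66936
Brackenridge County: $533,192.8 × 0.0119 = $6,344.99432
Total = $20,415.952312

$20,415.95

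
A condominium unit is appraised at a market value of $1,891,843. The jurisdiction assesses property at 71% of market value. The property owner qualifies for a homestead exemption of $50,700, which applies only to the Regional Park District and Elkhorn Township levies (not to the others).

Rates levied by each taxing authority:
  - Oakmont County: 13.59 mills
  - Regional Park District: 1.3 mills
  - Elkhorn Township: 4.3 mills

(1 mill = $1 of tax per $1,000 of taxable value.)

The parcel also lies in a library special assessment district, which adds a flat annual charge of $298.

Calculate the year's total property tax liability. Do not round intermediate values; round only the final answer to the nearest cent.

$25,790.25

Assessed value = $1,891,843 × 0.71 = $1,343,208.53
Oakmont County: $1,343,208.53 × 0.01359 = $18,254.2039227
Regional Park District: ($1,343,208.53 − $50,700) × 0.0013 = $1,292,508.53 × 0.0013 = $1,680.261089
Elkhorn Township: ($1,343,208.53 − $50,700) × 0.0043 = $1,292,508.53 × 0.0043 = $5,557.786679
Levies subtotal = $25,492.2516907
Total = $25,492.2516907 + $298 = $25,790.2516907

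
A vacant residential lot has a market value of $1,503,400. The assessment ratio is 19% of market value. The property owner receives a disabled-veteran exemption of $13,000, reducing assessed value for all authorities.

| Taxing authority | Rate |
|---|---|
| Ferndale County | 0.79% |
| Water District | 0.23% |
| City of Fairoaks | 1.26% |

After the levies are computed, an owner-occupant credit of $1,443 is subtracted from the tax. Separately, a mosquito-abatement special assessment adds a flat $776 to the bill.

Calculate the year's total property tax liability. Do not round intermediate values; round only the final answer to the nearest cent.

$5,549.33

Assessed value = $1,503,400 × 0.19 = $285,646
Taxable value = $285,646 − $13,000 = $272,646
Ferndale County: $272,646 × 0.0079 = $2,153.9034
Water District: $272,646 × 0.0023 = $627.0858
City of Fairoaks: $272,646 × 0.0126 = $3,435.3396
Levies subtotal = $6,216.3288
After credit = $6,216.3288 − $1,443 = $4,773.3288
Total = $4,773.3288 + $776 = $5,549.3288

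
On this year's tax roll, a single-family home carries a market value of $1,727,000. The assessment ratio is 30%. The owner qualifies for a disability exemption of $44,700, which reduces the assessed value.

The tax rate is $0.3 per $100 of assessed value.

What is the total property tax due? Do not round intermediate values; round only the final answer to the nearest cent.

Assessed value = $1,727,000 × 0.3 = $518,100
Taxable value = $518,100 − $44,700 = $473,400
Tax = $473,400 × 0.003 = $1,420.2

$1,420.20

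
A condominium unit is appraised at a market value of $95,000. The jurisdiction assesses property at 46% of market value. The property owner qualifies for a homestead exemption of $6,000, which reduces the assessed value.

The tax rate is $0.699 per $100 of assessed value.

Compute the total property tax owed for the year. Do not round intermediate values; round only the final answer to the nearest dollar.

Assessed value = $95,000 × 0.46 = $43,700
Taxable value = $43,700 − $6,000 = $37,700
Tax = $37,700 × 0.00699 = $263.523

$264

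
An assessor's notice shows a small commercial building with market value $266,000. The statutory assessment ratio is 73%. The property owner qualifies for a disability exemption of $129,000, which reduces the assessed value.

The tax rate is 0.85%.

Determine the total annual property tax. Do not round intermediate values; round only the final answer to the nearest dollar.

Assessed value = $266,000 × 0.73 = $194,180
Taxable value = $194,180 − $129,000 = $65,180
Tax = $65,180 × 0.0085 = $554.03

$554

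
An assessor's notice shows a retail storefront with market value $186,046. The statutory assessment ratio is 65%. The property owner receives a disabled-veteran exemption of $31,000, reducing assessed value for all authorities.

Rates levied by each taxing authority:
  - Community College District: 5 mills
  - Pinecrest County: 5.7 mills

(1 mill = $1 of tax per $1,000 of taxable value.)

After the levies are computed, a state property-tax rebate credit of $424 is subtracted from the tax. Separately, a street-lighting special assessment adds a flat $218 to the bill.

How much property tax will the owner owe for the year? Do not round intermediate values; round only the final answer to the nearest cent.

Assessed value = $186,046 × 0.65 = $120,929.9
Taxable value = $120,929.9 − $31,000 = $89,929.9
Community College District: $89,929.9 × 0.005 = $449.6495
Pinecrest County: $89,929.9 × 0.0057 = $512.60043
Levies subtotal = $962.24993
After credit = $962.24993 − $424 = $538.24993
Total = $538.24993 + $218 = $756.24993

$756.25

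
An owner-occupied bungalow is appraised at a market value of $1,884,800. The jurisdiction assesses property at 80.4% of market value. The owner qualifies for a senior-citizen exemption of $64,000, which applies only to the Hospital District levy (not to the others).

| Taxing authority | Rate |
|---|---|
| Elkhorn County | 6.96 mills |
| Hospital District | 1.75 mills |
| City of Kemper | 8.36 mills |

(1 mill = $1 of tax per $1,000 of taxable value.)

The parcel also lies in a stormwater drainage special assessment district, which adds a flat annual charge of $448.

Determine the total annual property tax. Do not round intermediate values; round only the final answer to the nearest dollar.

$26,204

Assessed value = $1,884,800 × 0.804 = $1,515,379.2
Elkhorn County: $1,515,379.2 × 0.00696 = $10,547.039232
Hospital District: ($1,515,379.2 − $64,000) × 0.00175 = $1,451,379.2 × 0.00175 = $2,539.9136
City of Kemper: $1,515,379.2 × 0.00836 = $12,668.570112
Levies subtotal = $25,755.522944
Total = $25,755.522944 + $448 = $26,203.522944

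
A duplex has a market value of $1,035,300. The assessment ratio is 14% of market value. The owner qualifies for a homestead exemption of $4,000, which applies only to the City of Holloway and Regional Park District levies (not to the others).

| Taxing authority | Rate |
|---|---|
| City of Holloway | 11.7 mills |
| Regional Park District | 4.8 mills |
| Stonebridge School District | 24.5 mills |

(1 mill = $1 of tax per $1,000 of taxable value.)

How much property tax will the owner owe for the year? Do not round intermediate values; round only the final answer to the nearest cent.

$5,876.62

Assessed value = $1,035,300 × 0.14 = $144,942
City of Holloway: ($144,942 − $4,000) × 0.0117 = $140,942 × 0.0117 = $1,649.0214
Regional Park District: ($144,942 − $4,000) × 0.0048 = $140,942 × 0.0048 = $676.5216
Stonebridge School District: $144,942 × 0.0245 = $3,551.079
Total = $5,876.622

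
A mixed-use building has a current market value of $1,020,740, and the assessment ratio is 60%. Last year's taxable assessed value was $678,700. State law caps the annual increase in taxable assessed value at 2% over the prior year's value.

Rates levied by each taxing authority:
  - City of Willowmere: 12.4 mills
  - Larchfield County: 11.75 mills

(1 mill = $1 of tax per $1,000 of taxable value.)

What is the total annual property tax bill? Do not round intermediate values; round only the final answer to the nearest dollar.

$14,791

Uncapped assessed value = $1,020,740 × 0.6 = $612,444
Cap limit = $678,700 × 1.02 = $692,274
Taxable assessed value = min($612,444, $692,274) = $612,444 (cap does not bind)
City of Willowmere: $612,444 × 0.0124 = $7,594.3056
Larchfield County: $612,444 × 0.01175 = $7,196.217
Total = $14,790.5226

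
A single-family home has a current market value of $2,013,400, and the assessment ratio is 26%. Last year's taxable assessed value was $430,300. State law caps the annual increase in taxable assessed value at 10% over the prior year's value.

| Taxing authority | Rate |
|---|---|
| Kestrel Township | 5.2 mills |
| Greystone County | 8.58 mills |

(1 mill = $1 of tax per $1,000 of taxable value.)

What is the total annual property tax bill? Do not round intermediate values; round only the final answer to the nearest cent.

$6,522.49

Uncapped assessed value = $2,013,400 × 0.26 = $523,484
Cap limit = $430,300 × 1.1 = $473,330
Taxable assessed value = min($523,484, $473,330) = $473,330 (cap binds)
Kestrel Township: $473,330 × 0.0052 = $2,461.316
Greystone County: $473,330 × 0.00858 = $4,061.1714
Total = $6,522.4874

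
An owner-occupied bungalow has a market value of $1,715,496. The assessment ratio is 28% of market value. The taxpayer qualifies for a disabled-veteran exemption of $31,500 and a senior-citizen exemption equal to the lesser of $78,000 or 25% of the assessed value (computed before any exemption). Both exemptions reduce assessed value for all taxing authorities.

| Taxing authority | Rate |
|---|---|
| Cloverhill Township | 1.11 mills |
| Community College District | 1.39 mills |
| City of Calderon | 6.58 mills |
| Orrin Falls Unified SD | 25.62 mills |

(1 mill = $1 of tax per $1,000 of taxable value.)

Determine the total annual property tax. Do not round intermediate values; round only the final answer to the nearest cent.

Assessed value = $1,715,496 × 0.28 = $480,338.88
Senior-citizen exemption = min($78,000, 25% × $480,338.88) = min($78,000, $120,084.72) = $78,000 (dollar cap binds)
Taxable value = $480,338.88 − $31,500 − $78,000 = $370,838.88
Cloverhill Township: $370,838.88 × 0.00111 = $411.6311568
Community College District: $370,838.88 × 0.00139 = $515.4660432
City of Calderon: $370,838.88 × 0.00658 = $2,440.1198304
Orrin Falls Unified SD: $370,838.88 × 0.02562 = $9,500.8921056
Total = $12,868.109136

$12,868.11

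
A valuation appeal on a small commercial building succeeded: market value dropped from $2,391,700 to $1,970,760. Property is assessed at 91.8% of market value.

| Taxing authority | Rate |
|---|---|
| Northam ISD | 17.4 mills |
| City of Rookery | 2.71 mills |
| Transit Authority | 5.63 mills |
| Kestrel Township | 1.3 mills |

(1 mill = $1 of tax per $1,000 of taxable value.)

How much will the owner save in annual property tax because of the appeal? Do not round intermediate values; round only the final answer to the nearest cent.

$10,448.88

Old assessed value = $2,391,700 × 0.918 = $2,195,580.6
New assessed value = $1,970,760 × 0.918 = $1,809,157.68
Combined rate = 0.0174 + 0.00271 + 0.00563 + 0.0013 = 0.02704
Old tax = $2,195,580.6 × 0.02704 = $59,368.499424
New tax = $1,809,157.68 × 0.02704 = $48,919.6236672
Reduction = $59,368.499424 − $48,919.6236672 = $10,448.8757568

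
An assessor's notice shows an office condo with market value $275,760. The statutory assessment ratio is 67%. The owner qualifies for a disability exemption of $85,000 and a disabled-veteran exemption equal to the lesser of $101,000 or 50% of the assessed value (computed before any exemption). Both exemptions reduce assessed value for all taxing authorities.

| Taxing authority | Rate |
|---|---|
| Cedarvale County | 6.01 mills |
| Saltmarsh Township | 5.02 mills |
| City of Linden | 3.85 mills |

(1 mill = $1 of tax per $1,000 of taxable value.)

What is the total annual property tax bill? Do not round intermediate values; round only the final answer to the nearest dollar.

Assessed value = $275,760 × 0.67 = $184,759.2
Disabled-veteran exemption = min($101,000, 50% × $184,759.2) = min($101,000, $92,379.6) = $92,379.6 (percentage binds)
Taxable value = $184,759.2 − $85,000 − $92,379.6 = $7,379.6
Cedarvale County: $7,379.6 × 0.00601 = $44.351396
Saltmarsh Township: $7,379.6 × 0.00502 = $37.045592
City of Linden: $7,379.6 × 0.00385 = $28.41146
Total = $109.808448

$110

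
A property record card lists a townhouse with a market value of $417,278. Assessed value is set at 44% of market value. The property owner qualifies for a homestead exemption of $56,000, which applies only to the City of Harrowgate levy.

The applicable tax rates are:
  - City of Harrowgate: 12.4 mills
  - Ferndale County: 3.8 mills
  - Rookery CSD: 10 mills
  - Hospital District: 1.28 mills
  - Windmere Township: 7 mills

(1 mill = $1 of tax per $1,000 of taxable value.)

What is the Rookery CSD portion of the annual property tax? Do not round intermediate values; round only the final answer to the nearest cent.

Assessed value = $417,278 × 0.44 = $183,602.32
Rookery CSD taxable value = $183,602.32 (exemption does not apply)
Rookery CSD levy = $183,602.32 × 0.01 = $1,836.0232

$1,836.02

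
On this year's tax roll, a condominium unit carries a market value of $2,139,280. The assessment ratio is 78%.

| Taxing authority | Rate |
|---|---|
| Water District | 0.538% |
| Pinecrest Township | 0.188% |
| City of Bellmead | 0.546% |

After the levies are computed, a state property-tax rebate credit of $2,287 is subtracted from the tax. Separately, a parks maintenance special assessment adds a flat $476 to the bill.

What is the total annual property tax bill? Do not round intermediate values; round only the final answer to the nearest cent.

Assessed value = $2,139,280 × 0.78 = $1,668,638.4
Water District: $1,668,638.4 × 0.00538 = $8,977.274592
Pinecrest Township: $1,668,638.4 × 0.00188 = $3,137.040192
City of Bellmead: $1,668,638.4 × 0.00546 = $9,110.765664
Levies subtotal = $21,225.080448
After credit = $21,225.080448 − $2,287 = $18,938.080448
Total = $18,938.080448 + $476 = $19,414.080448

$19,414.08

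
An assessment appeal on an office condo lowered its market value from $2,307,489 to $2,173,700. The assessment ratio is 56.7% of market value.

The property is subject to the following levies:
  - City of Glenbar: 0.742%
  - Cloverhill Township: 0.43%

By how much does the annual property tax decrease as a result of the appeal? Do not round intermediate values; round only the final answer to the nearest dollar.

Old assessed value = $2,307,489 × 0.567 = $1,308,346.263
New assessed value = $2,173,700 × 0.567 = $1,232,487.9
Combined rate = 0.00742 + 0.0043 = 0.01172
Old tax = $1,308,346.263 × 0.01172 = $15,333.81820236
New tax = $1,232,487.9 × 0.01172 = $14,444.758188
Reduction = $15,333.81820236 − $14,444.758188 = $889.06001436

$889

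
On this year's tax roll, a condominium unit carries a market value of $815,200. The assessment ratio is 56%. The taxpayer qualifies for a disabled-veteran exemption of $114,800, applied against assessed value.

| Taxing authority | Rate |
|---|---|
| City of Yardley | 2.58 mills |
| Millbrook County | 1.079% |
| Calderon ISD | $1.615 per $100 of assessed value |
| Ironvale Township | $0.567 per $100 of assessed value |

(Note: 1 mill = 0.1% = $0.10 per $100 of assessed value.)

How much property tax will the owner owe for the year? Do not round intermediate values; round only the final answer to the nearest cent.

$12,024.85

Assessed value = $815,200 × 0.56 = $456,512
Taxable value = $456,512 − $114,800 = $341,712
City of Yardley: $341,712 × 0.00258 = $881.61696
Millbrook County: $341,712 × 0.01079 = $3,687.07248
Calderon ISD: $341,712 × 0.01615 = $5,518.6488
Ironvale Township: $341,712 × 0.00567 = $1,937.50704
Total = $12,024.84528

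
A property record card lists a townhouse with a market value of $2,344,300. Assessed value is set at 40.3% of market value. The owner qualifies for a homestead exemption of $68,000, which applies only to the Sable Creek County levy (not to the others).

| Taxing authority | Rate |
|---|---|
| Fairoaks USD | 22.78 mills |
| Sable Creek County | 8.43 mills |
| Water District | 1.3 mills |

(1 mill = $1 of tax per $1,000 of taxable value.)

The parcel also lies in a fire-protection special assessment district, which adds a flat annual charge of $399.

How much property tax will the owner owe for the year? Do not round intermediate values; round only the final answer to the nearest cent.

Assessed value = $2,344,300 × 0.403 = $944,752.9
Fairoaks USD: $944,752.9 × 0.02278 = $21,521.471062
Sable Creek County: ($944,752.9 − $68,000) × 0.00843 = $876,752.9 × 0.00843 = $7,391.026947
Water District: $944,752.9 × 0.0013 = $1,228.17877
Levies subtotal = $30,140.676779
Total = $30,140.676779 + $399 = $30,539.676779

$30,539.68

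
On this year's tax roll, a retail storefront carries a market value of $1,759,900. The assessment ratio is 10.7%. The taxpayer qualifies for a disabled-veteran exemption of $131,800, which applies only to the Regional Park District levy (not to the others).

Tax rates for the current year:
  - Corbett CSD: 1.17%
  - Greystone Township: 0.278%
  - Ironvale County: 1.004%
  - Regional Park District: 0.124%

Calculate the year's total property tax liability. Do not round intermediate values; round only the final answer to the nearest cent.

$4,687.42

Assessed value = $1,759,900 × 0.107 = $188,309.3
Corbett CSD: $188,309.3 × 0.0117 = $2,203.21881
Greystone Township: $188,309.3 × 0.00278 = $523.499854
Ironvale County: $188,309.3 × 0.01004 = $1,890.625372
Regional Park District: ($188,309.3 − $131,800) × 0.00124 = $56,509.3 × 0.00124 = $70.071532
Total = $4,687.415568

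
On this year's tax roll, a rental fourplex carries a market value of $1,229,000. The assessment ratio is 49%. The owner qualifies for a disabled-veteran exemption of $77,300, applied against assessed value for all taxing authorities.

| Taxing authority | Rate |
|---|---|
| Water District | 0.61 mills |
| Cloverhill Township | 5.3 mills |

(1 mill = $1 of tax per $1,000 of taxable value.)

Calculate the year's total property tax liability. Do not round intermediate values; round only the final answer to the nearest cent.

$3,102.22

Assessed value = $1,229,000 × 0.49 = $602,210
Taxable value = $602,210 − $77,300 = $524,910
Water District: $524,910 × 0.00061 = $320.1951
Cloverhill Township: $524,910 × 0.0053 = $2,782.023
Total = $320.1951 + $2,782.023 = $3,102.2181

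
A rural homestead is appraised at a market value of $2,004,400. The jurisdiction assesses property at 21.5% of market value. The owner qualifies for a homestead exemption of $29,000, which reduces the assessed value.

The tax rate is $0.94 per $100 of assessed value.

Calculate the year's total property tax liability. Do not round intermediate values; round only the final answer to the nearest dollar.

$3,778

Assessed value = $2,004,400 × 0.215 = $430,946
Taxable value = $430,946 − $29,000 = $401,946
Tax = $401,946 × 0.0094 = $3,778.2924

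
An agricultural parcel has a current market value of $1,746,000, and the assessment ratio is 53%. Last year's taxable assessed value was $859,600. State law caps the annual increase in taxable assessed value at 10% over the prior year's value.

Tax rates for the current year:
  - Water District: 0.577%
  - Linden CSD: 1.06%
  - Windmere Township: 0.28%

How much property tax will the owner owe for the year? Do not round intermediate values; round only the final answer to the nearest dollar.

$17,740

Uncapped assessed value = $1,746,000 × 0.53 = $925,380
Cap limit = $859,600 × 1.1 = $945,560
Taxable assessed value = min($925,380, $945,560) = $925,380 (cap does not bind)
Water District: $925,380 × 0.00577 = $5,339.4426
Linden CSD: $925,380 × 0.0106 = $9,809.028
Windmere Township: $925,380 × 0.0028 = $2,591.064
Total = $17,739.5346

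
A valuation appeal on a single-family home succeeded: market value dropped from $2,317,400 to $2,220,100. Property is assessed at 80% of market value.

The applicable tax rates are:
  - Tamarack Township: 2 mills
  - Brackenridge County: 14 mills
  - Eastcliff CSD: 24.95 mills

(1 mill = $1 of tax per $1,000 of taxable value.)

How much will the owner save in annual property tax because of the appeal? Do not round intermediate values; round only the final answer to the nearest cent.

Old assessed value = $2,317,400 × 0.8 = $1,853,920
New assessed value = $2,220,100 × 0.8 = $1,776,080
Combined rate = 0.002 + 0.014 + 0.02495 = 0.04095
Old tax = $1,853,920 × 0.04095 = $75,918.024
New tax = $1,776,080 × 0.04095 = $72,730.476
Reduction = $75,918.024 − $72,730.476 = $3,187.548

$3,187.55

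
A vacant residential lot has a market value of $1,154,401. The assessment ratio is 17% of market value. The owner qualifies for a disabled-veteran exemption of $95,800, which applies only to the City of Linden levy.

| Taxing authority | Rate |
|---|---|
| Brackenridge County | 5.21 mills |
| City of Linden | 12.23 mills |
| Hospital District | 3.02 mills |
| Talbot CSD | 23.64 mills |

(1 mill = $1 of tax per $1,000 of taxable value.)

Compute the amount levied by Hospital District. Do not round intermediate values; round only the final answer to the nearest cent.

$592.67

Assessed value = $1,154,401 × 0.17 = $196,248.17
Hospital District taxable value = $196,248.17 (exemption does not apply)
Hospital District levy = $196,248.17 × 0.00302 = $592.6694734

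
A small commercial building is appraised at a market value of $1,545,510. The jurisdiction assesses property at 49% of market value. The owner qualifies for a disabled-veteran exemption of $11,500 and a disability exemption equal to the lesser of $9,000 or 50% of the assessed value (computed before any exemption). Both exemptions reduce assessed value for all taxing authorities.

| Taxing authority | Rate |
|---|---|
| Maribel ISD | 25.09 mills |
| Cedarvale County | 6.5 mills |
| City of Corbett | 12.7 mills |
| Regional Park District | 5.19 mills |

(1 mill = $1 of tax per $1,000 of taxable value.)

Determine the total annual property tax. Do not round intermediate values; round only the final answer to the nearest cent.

$36,456.86

Assessed value = $1,545,510 × 0.49 = $757,299.9
Disability exemption = min($9,000, 50% × $757,299.9) = min($9,000, $378,649.95) = $9,000 (dollar cap binds)
Taxable value = $757,299.9 − $11,500 − $9,000 = $736,799.9
Maribel ISD: $736,799.9 × 0.02509 = $18,486.309491
Cedarvale County: $736,799.9 × 0.0065 = $4,789.19935
City of Corbett: $736,799.9 × 0.0127 = $9,357.35873
Regional Park District: $736,799.9 × 0.00519 = $3,823.991481
Total = $36,456.859052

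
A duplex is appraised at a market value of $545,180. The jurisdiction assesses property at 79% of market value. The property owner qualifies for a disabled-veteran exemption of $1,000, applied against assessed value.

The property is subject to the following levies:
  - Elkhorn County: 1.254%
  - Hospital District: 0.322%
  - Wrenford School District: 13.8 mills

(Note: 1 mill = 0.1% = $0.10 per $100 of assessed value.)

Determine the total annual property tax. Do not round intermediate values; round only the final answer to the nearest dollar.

Assessed value = $545,180 × 0.79 = $430,692.2
Taxable value = $430,692.2 − $1,000 = $429,692.2
Elkhorn County: $429,692.2 × 0.01254 = $5,388.340188
Hospital District: $429,692.2 × 0.00322 = $1,383.608884
Wrenford School District: $429,692.2 × 0.0138 = $5,929.75236
Total = $12,701.701432

$12,702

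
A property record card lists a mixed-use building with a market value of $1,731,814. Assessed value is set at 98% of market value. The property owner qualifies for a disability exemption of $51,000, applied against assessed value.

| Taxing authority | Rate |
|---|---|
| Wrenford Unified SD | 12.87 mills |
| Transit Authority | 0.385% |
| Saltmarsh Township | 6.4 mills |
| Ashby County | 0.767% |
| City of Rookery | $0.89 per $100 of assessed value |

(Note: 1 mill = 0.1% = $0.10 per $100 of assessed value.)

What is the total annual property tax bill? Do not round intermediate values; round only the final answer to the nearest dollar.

Assessed value = $1,731,814 × 0.98 = $1,697,177.72
Taxable value = $1,697,177.72 − $51,000 = $1,646,177.72
Wrenford Unified SD: $1,646,177.72 × 0.01287 = $21,186.3072564
Transit Authority: $1,646,177.72 × 0.00385 = $6,337.784222
Saltmarsh Township: $1,646,177.72 × 0.0064 = $10,535.537408
Ashby County: $1,646,177.72 × 0.00767 = $12,626.1831124
City of Rookery: $1,646,177.72 × 0.0089 = $14,650.981708
Total = $65,336.7937068

$65,337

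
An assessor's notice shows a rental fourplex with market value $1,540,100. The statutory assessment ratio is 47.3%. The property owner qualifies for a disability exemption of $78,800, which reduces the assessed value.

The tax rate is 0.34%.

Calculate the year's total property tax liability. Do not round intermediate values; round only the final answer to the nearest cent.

$2,208.87

Assessed value = $1,540,100 × 0.473 = $728,467.3
Taxable value = $728,467.3 − $78,800 = $649,667.3
Tax = $649,667.3 × 0.0034 = $2,208.86882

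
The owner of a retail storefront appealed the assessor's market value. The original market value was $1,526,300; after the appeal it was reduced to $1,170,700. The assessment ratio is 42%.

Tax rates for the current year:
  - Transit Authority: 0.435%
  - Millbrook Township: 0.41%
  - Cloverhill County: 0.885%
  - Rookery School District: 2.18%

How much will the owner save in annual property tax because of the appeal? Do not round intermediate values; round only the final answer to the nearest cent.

$5,839.66

Old assessed value = $1,526,300 × 0.42 = $641,046
New assessed value = $1,170,700 × 0.42 = $491,694
Combined rate = 0.00435 + 0.0041 + 0.00885 + 0.0218 = 0.0391
Old tax = $641,046 × 0.0391 = $25,064.8986
New tax = $491,694 × 0.0391 = $19,225.2354
Reduction = $25,064.8986 − $19,225.2354 = $5,839.6632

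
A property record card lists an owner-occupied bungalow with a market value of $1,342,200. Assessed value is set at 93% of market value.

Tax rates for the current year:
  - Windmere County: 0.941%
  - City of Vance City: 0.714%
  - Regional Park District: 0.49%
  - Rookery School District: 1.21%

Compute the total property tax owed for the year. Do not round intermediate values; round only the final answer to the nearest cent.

$41,878.65

Assessed value = $1,342,200 × 0.93 = $1,248,246
Windmere County: $1,248,246 × 0.00941 = $11,745.99486
City of Vance City: $1,248,246 × 0.00714 = $8,912.47644
Regional Park District: $1,248,246 × 0.0049 = $6,116.4054
Rookery School District: $1,248,246 × 0.0121 = $15,103.7766
Total = $11,745.99486 + $8,912.47644 + $6,116.4054 + $15,103.7766 = $41,878.6533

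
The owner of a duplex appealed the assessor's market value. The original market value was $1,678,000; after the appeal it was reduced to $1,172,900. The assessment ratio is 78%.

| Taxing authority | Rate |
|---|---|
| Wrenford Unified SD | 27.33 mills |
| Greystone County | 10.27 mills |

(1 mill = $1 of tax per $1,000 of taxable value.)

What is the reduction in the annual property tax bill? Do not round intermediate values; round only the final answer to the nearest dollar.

Old assessed value = $1,678,000 × 0.78 = $1,308,840
New assessed value = $1,172,900 × 0.78 = $914,862
Combined rate = 0.02733 + 0.01027 = 0.0376
Old tax = $1,308,840 × 0.0376 = $49,212.384
New tax = $914,862 × 0.0376 = $34,398.8112
Reduction = $49,212.384 − $34,398.8112 = $14,813.5728

$14,814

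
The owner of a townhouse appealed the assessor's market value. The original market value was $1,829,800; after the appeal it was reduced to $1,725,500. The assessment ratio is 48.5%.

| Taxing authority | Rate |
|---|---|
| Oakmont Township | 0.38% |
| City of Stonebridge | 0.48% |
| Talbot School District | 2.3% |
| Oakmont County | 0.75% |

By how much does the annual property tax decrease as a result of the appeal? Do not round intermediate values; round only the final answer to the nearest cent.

$1,977.89

Old assessed value = $1,829,800 × 0.485 = $887,453
New assessed value = $1,725,500 × 0.485 = $836,867.5
Combined rate = 0.0038 + 0.0048 + 0.023 + 0.0075 = 0.0391
Old tax = $887,453 × 0.0391 = $34,699.4123
New tax = $836,867.5 × 0.0391 = $32,721.51925
Reduction = $34,699.4123 − $32,721.51925 = $1,977.89305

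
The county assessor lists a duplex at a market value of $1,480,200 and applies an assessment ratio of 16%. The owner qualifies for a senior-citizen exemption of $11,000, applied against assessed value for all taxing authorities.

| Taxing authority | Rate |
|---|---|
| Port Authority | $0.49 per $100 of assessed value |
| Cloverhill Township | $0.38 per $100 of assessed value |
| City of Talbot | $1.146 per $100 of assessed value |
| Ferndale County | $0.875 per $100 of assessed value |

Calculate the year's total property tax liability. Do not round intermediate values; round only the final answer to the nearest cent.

$6,528.80

Assessed value = $1,480,200 × 0.16 = $236,832
Taxable value = $236,832 − $11,000 = $225,832
Port Authority: $225,832 × 0.0049 = $1,106.5768
Cloverhill Township: $225,832 × 0.0038 = $858.1616
City of Talbot: $225,832 × 0.01146 = $2,588.03472
Ferndale County: $225,832 × 0.00875 = $1,976.03
Total = $1,106.5768 + $858.1616 + $2,588.03472 + $1,976.03 = $6,528.80312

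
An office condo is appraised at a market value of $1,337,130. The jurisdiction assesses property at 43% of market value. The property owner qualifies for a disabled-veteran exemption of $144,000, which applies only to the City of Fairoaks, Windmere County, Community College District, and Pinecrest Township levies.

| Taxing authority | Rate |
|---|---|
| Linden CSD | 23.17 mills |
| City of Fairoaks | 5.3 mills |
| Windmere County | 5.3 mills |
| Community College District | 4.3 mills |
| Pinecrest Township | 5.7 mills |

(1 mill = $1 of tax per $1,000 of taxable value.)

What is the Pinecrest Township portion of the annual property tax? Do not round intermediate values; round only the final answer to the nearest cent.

Assessed value = $1,337,130 × 0.43 = $574,965.9
Pinecrest Township taxable value = $574,965.9 − $144,000 = $430,965.9
Pinecrest Township levy = $430,965.9 × 0.0057 = $2,456.50563

$2,456.51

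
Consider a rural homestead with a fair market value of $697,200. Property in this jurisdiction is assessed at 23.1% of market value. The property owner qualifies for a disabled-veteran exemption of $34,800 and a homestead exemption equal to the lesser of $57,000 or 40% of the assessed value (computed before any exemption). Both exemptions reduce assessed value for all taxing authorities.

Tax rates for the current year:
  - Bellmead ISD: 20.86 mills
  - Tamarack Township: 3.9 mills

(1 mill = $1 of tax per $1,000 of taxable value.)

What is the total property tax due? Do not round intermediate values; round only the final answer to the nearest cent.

$1,714.71

Assessed value = $697,200 × 0.231 = $161,053.2
Homestead exemption = min($57,000, 40% × $161,053.2) = min($57,000, $64,421.28) = $57,000 (dollar cap binds)
Taxable value = $161,053.2 − $34,800 − $57,000 = $69,253.2
Bellmead ISD: $69,253.2 × 0.02086 = $1,444.621752
Tamarack Township: $69,253.2 × 0.0039 = $270.08748
Total = $1,714.709232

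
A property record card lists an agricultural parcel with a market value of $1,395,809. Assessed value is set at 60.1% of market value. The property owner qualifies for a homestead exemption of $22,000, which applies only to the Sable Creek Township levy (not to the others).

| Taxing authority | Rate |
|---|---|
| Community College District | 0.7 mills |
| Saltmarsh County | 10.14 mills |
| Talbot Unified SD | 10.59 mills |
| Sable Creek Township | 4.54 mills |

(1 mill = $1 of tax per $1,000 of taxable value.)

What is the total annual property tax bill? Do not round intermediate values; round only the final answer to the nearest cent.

Assessed value = $1,395,809 × 0.601 = $838,881.209
Community College District: $838,881.209 × 0.0007 = $587.2168463
Saltmarsh County: $838,881.209 × 0.01014 = $8,506.25545926
Talbot Unified SD: $838,881.209 × 0.01059 = $8,883.75200331
Sable Creek Township: ($838,881.209 − $22,000) × 0.00454 = $816,881.209 × 0.00454 = $3,708.64068886
Total = $21,685.86499773

$21,685.86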